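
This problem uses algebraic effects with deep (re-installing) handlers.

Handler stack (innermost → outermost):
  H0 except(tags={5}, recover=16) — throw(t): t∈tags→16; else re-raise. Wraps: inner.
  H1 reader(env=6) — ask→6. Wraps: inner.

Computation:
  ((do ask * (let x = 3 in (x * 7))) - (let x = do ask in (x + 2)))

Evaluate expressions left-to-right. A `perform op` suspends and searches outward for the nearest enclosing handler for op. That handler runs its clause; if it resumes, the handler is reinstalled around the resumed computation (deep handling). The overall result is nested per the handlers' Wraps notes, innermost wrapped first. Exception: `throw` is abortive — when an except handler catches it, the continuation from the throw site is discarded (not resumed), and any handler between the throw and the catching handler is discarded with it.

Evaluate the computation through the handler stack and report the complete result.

Answer: 118

Step-by-step:
ask @ H1 ⇒ 6
ask @ H1 ⇒ 6
H0 returns 118
H1 returns 118
= 118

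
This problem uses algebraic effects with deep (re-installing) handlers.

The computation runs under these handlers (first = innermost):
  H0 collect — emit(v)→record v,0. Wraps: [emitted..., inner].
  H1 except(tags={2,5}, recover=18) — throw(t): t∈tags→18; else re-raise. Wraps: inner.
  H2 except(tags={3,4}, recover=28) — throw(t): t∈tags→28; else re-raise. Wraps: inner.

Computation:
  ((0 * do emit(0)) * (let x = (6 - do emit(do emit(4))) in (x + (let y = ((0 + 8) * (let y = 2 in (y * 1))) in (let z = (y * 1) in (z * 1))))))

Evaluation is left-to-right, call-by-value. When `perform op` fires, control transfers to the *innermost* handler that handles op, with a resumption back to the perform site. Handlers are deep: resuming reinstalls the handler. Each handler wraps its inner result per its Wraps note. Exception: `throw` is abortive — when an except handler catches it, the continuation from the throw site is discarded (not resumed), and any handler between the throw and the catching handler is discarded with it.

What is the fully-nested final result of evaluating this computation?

Answer: [0, 4, 0, 0]

Evaluation trace:
emit(0) @ H0 ⇒ out+=0
emit(4) @ H0 ⇒ out+=4
emit(0) @ H0 ⇒ out+=0
H0 returns [0, 4, 0, 0]
H1 returns [0, 4, 0, 0]
H2 returns [0, 4, 0, 0]
= [0, 4, 0, 0]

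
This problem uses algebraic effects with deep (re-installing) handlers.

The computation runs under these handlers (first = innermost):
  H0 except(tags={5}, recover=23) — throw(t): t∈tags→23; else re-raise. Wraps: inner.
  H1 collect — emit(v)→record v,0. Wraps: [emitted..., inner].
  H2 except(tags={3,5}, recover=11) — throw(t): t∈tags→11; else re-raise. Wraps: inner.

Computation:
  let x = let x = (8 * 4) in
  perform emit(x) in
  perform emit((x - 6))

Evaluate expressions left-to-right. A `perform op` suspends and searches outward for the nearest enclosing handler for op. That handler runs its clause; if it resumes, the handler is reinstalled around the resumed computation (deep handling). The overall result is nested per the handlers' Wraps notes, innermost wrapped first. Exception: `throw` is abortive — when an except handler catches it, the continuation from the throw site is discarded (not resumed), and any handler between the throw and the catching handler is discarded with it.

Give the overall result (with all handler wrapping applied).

Answer: [32, -6, 0]

Step-by-step:
emit(32) @ H1 ⇒ out+=32
emit(-6) @ H1 ⇒ out+=-6
H0 returns 0
H1 returns [32, -6, 0]
H2 returns [32, -6, 0]
= [32, -6, 0]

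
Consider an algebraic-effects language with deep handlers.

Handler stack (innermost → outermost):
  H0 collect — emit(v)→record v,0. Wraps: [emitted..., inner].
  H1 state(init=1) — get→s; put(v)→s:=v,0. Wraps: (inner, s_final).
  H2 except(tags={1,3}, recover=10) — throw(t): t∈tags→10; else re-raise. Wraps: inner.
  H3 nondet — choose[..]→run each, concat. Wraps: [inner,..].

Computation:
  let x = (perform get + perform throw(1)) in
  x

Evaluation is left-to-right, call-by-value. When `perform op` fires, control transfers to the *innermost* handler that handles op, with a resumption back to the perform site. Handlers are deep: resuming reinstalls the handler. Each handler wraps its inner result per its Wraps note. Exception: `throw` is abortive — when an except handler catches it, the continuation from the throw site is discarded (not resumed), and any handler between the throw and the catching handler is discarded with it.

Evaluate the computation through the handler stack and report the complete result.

Answer: [10]

Evaluation trace:
get @ H1 ⇒ 1
throw(1) @ H2 caught ⇒ 10
H3 returns [10]
= [10]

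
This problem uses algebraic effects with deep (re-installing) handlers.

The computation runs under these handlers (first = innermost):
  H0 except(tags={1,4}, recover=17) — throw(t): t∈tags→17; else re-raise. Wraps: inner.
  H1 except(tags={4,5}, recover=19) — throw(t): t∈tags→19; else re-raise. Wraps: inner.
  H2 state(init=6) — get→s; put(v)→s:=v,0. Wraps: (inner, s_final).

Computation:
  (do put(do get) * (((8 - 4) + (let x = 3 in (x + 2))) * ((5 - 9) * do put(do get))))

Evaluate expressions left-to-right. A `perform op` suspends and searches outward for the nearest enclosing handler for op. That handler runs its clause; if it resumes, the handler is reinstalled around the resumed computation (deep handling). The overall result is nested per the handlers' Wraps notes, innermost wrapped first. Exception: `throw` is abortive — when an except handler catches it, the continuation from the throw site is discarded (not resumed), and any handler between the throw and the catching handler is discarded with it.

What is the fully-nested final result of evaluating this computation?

Evaluation trace:
get @ H2 ⇒ 6
put(6) @ H2 ⇒ s:=6
get @ H2 ⇒ 6
put(6) @ H2 ⇒ s:=6
H0 returns 0
H1 returns 0
H2 returns (0, 6)
= (0, 6)

Answer: (0, 6)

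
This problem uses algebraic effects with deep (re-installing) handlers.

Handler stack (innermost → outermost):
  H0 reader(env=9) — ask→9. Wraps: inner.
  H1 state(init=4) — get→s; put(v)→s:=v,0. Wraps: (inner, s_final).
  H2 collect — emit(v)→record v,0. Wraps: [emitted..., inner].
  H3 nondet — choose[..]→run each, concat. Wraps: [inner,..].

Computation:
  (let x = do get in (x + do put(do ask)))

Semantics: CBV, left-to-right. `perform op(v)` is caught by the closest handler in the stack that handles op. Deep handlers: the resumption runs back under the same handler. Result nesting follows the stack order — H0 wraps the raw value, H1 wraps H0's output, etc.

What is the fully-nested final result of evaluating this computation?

Answer: [[(4, 9)]]

Working:
get @ H1 ⇒ 4
ask @ H0 ⇒ 9
put(9) @ H1 ⇒ s:=9
H0 returns 4
H1 returns (4, 9)
H2 returns [(4, 9)]
H3 returns [[(4, 9)]]
= [[(4, 9)]]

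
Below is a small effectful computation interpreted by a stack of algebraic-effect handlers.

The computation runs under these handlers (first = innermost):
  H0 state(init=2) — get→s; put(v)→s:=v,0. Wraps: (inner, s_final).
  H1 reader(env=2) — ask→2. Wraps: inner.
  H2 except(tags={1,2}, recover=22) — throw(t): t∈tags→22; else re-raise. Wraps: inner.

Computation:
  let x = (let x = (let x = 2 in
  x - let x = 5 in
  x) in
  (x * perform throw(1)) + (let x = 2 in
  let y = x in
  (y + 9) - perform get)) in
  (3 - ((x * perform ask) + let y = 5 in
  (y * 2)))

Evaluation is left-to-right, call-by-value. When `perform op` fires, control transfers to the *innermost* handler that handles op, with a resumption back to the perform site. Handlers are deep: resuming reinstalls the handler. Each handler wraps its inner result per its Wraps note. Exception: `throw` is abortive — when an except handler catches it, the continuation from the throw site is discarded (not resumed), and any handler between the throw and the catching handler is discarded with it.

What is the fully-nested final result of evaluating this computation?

Evaluation trace:
throw(1) @ H2 caught ⇒ 22
= 22

Answer: 22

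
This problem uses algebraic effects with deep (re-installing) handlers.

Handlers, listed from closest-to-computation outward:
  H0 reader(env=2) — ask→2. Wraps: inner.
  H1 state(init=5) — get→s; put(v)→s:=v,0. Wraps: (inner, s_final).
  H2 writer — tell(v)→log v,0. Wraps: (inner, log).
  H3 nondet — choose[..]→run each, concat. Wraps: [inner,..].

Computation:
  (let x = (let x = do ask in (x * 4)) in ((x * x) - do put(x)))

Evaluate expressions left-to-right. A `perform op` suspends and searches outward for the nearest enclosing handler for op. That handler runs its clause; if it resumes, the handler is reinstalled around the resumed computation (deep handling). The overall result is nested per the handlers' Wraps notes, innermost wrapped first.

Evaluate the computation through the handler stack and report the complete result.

Answer: [((64, 8), ())]

Working:
ask @ H0 ⇒ 2
put(8) @ H1 ⇒ s:=8
H0 returns 64
H1 returns (64, 8)
H2 returns ((64, 8), ())
H3 returns [((64, 8), ())]
= [((64, 8), ())]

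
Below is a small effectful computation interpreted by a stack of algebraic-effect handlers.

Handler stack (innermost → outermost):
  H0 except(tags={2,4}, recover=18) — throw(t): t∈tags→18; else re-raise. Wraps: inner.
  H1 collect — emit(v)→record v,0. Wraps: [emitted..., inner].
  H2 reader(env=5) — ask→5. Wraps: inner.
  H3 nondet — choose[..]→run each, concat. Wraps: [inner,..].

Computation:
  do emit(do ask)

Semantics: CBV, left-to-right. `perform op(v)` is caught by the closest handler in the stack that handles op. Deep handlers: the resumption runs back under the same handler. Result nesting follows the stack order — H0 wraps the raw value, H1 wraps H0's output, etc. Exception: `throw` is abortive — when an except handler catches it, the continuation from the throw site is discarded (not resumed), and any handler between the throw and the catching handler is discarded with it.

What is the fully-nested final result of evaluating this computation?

Answer: [[5, 0]]

Working:
ask @ H2 ⇒ 5
emit(5) @ H1 ⇒ out+=5
H0 returns 0
H1 returns [5, 0]
H2 returns [5, 0]
H3 returns [[5, 0]]
= [[5, 0]]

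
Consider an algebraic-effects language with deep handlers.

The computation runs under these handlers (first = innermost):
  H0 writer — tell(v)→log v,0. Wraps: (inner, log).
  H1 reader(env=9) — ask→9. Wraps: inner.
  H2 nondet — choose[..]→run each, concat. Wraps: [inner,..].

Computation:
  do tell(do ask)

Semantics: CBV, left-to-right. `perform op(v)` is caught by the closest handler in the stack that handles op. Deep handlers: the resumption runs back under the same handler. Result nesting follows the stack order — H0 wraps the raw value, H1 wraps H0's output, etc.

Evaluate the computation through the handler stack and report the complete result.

Answer: [(0, (9))]

Evaluation trace:
ask @ H1 ⇒ 9
tell(9) @ H0 ⇒ log+=9
H0 returns (0, (9))
H1 returns (0, (9))
H2 returns [(0, (9))]
= [(0, (9))]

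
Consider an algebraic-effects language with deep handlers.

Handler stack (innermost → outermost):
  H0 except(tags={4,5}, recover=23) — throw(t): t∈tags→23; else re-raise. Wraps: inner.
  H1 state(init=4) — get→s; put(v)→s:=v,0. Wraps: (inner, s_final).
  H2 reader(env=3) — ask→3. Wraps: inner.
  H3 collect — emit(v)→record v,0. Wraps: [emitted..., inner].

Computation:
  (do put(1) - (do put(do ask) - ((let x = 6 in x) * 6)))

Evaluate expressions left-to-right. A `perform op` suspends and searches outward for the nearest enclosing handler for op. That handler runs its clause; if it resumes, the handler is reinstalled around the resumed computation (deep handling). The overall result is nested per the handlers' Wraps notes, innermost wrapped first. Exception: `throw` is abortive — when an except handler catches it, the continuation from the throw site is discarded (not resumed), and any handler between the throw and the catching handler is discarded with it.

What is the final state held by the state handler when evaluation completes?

Answer: 3

Step-by-step:
put(1) @ H1 ⇒ s:=1
ask @ H2 ⇒ 3
put(3) @ H1 ⇒ s:=3
H0 returns 36
H1 returns (36, 3)
H2 returns (36, 3)
H3 returns [(36, 3)]
= [(36, 3)]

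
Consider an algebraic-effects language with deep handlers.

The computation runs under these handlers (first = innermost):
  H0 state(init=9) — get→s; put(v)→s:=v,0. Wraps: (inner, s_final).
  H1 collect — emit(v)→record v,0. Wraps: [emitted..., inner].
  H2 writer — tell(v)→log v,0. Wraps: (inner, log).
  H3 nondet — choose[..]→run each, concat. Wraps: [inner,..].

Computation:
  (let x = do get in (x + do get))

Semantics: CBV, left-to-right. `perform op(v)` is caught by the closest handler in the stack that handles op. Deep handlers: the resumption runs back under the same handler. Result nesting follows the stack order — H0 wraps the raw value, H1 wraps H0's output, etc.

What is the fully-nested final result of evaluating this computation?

Answer: [([(18, 9)], ())]

Step-by-step:
get @ H0 ⇒ 9
get @ H0 ⇒ 9
H0 returns (18, 9)
H1 returns [(18, 9)]
H2 returns ([(18, 9)], ())
H3 returns [([(18, 9)], ())]
= [([(18, 9)], ())]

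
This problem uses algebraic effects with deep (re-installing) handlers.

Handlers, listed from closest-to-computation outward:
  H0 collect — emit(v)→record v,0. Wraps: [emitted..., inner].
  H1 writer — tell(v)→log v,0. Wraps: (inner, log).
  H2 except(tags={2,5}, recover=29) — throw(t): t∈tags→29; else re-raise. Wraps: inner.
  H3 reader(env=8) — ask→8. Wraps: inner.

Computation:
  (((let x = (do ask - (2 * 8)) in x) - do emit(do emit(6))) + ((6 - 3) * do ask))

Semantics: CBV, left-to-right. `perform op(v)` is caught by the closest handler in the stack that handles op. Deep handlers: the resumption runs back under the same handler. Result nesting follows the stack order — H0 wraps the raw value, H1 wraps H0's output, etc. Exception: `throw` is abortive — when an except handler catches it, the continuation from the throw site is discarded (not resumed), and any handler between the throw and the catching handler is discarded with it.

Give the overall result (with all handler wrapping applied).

Evaluation trace:
ask @ H3 ⇒ 8
emit(6) @ H0 ⇒ out+=6
emit(0) @ H0 ⇒ out+=0
ask @ H3 ⇒ 8
H0 returns [6, 0, 16]
H1 returns ([6, 0, 16], ())
H2 returns ([6, 0, 16], ())
H3 returns ([6, 0, 16], ())
= ([6, 0, 16], ())

Answer: ([6, 0, 16], ())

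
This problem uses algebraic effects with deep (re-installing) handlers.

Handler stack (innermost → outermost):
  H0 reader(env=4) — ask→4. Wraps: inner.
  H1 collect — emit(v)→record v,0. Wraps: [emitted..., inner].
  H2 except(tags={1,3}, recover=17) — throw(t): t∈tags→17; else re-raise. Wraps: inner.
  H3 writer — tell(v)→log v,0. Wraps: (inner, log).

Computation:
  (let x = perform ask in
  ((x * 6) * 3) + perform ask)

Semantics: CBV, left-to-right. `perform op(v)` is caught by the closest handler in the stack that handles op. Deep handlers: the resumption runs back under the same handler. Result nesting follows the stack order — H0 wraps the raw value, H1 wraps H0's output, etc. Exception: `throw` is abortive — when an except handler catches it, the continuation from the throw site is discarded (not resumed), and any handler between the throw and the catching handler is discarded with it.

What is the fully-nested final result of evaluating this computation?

Answer: ([76], ())

Evaluation trace:
ask @ H0 ⇒ 4
ask @ H0 ⇒ 4
H0 returns 76
H1 returns [76]
H2 returns [76]
H3 returns ([76], ())
= ([76], ())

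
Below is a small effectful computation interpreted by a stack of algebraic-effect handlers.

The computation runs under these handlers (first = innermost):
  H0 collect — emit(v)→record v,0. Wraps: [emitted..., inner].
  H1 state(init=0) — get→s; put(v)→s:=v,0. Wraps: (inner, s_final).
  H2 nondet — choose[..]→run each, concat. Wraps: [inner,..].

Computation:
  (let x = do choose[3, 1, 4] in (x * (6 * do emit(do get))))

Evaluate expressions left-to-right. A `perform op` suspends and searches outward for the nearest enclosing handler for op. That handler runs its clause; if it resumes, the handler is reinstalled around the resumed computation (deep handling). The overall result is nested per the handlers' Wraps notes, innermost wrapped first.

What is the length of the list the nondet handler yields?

Step-by-step:
choose[3, 1, 4] @ H2
  branch[0] choose=3:
    get @ H1 ⇒ 0
    emit(0) @ H0 ⇒ out+=0
    H0 returns [0, 0]
    H1 returns ([0, 0], 0)
    H2 returns [([0, 0], 0)]
  branch[1] choose=1:
    get @ H1 ⇒ 0
    emit(0) @ H0 ⇒ out+=0
    H0 returns [0, 0]
    H1 returns ([0, 0], 0)
    H2 returns [([0, 0], 0)]
  branch[2] choose=4:
    get @ H1 ⇒ 0
    emit(0) @ H0 ⇒ out+=0
    H0 returns [0, 0]
    H1 returns ([0, 0], 0)
    H2 returns [([0, 0], 0)]
= [([0, 0], 0), ([0, 0], 0), ([0, 0], 0)]

Answer: 3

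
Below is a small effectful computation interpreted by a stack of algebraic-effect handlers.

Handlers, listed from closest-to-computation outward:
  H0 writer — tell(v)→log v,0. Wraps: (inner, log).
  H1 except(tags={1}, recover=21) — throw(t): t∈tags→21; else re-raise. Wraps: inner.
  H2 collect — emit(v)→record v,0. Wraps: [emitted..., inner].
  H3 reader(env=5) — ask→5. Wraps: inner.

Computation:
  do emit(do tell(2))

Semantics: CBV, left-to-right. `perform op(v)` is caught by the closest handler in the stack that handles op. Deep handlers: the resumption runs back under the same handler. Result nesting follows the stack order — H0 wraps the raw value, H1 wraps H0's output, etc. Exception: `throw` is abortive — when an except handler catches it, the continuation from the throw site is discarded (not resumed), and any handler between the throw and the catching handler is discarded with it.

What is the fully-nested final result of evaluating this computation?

Answer: [0, (0, (2))]

Working:
tell(2) @ H0 ⇒ log+=2
emit(0) @ H2 ⇒ out+=0
H0 returns (0, (2))
H1 returns (0, (2))
H2 returns [0, (0, (2))]
H3 returns [0, (0, (2))]
= [0, (0, (2))]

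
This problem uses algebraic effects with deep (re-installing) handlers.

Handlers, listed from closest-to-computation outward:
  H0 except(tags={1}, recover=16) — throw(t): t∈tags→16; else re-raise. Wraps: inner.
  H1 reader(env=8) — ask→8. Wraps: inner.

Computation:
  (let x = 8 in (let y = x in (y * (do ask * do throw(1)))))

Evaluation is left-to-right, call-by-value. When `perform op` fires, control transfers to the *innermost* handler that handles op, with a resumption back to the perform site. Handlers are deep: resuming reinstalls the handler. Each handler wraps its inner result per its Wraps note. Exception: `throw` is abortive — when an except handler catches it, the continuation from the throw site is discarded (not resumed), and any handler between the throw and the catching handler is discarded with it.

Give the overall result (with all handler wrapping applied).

Answer: 16

Working:
ask @ H1 ⇒ 8
throw(1) @ H0 caught ⇒ 16
H1 returns 16
= 16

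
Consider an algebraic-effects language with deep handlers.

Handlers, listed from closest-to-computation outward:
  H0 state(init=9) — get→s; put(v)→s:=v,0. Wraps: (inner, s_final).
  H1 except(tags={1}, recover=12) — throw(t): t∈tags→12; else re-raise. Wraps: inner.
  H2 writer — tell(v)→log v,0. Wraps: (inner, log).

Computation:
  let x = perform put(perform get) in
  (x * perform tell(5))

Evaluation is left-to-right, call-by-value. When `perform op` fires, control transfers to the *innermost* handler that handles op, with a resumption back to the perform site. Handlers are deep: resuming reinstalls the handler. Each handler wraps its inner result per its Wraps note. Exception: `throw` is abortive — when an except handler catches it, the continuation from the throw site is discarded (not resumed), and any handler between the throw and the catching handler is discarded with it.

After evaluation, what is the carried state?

Answer: 9

Evaluation trace:
get @ H0 ⇒ 9
put(9) @ H0 ⇒ s:=9
tell(5) @ H2 ⇒ log+=5
H0 returns (0, 9)
H1 returns (0, 9)
H2 returns ((0, 9), (5))
= ((0, 9), (5))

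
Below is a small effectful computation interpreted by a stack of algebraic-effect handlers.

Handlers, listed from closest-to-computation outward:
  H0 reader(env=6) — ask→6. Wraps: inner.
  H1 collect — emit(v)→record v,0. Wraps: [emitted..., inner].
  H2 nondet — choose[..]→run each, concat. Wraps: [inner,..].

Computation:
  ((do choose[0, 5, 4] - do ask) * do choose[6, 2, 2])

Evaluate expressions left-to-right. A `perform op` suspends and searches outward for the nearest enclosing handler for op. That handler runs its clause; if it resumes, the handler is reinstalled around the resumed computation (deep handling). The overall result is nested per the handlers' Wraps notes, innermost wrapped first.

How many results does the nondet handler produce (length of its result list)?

Evaluation trace:
choose[0, 5, 4] @ H2
  branch[0] choose=0:
    ask @ H0 ⇒ 6
    choose[6, 2, 2] @ H2
      branch[0] choose=6:
        H0 returns -36
        H1 returns [-36]
        H2 returns [[-36]]
      branch[1] choose=2:
        H0 returns -12
        H1 returns [-12]
        H2 returns [[-12]]
      branch[2] choose=2:
        H0 returns -12
        H1 returns [-12]
        H2 returns [[-12]]
  branch[1] choose=5:
    ask @ H0 ⇒ 6
    choose[6, 2, 2] @ H2
      branch[0] choose=6:
        H0 returns -6
        H1 returns [-6]
        H2 returns [[-6]]
      branch[1] choose=2:
        H0 returns -2
        H1 returns [-2]
        H2 returns [[-2]]
      branch[2] choose=2:
        H0 returns -2
        H1 returns [-2]
        H2 returns [[-2]]
  branch[2] choose=4:
    ask @ H0 ⇒ 6
    choose[6, 2, 2] @ H2
      branch[0] choose=6:
        H0 returns -12
        H1 returns [-12]
        H2 returns [[-12]]
      branch[1] choose=2:
        H0 returns -4
        H1 returns [-4]
        H2 returns [[-4]]
      branch[2] choose=2:
        H0 returns -4
        H1 returns [-4]
        H2 returns [[-4]]
= [[-36], [-12], [-12], [-6], [-2], [-2], [-12], [-4], [-4]]

Answer: 9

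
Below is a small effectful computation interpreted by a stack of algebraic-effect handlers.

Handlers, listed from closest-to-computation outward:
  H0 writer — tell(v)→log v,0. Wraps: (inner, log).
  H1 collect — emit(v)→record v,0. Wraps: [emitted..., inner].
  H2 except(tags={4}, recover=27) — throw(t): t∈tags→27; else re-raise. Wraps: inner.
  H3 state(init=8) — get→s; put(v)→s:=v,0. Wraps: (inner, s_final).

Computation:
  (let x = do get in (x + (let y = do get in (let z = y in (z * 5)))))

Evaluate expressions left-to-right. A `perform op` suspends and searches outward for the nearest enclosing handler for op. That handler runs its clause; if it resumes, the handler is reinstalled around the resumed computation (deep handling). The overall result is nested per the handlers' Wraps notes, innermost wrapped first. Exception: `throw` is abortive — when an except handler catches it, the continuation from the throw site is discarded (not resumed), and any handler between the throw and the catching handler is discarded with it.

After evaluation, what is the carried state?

Working:
get @ H3 ⇒ 8
get @ H3 ⇒ 8
H0 returns (48, ())
H1 returns [(48, ())]
H2 returns [(48, ())]
H3 returns ([(48, ())], 8)
= ([(48, ())], 8)

Answer: 8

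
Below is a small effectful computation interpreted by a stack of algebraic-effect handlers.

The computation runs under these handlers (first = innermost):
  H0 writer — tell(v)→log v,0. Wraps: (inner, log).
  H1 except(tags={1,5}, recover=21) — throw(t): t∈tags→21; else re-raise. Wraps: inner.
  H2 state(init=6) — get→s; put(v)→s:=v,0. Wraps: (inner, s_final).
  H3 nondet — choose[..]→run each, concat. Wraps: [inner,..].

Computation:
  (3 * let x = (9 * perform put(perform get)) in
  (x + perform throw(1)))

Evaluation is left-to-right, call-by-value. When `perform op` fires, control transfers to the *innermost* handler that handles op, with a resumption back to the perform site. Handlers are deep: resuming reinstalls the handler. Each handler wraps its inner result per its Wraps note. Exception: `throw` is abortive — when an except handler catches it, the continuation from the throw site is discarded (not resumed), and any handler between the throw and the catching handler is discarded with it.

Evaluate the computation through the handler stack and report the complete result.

Step-by-step:
get @ H2 ⇒ 6
put(6) @ H2 ⇒ s:=6
throw(1) @ H1 caught ⇒ 21
H2 returns (21, 6)
H3 returns [(21, 6)]
= [(21, 6)]

Answer: [(21, 6)]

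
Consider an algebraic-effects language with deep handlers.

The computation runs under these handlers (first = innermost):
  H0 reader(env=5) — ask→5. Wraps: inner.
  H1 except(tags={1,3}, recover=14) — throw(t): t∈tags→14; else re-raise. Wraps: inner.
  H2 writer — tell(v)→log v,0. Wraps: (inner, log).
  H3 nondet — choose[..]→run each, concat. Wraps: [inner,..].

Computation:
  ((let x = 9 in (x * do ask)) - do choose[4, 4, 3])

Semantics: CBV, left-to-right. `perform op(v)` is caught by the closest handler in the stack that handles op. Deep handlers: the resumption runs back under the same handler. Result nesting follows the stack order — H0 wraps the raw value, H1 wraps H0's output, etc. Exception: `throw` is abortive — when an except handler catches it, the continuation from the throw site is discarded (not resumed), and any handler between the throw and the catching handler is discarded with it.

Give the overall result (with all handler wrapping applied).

Working:
ask @ H0 ⇒ 5
choose[4, 4, 3] @ H3
  branch[0] choose=4:
    H0 returns 41
    H1 returns 41
    H2 returns (41, ())
    H3 returns [(41, ())]
  branch[1] choose=4:
    H0 returns 41
    H1 returns 41
    H2 returns (41, ())
    H3 returns [(41, ())]
  branch[2] choose=3:
    H0 returns 42
    H1 returns 42
    H2 returns (42, ())
    H3 returns [(42, ())]
= [(41, ()), (41, ()), (42, ())]

Answer: [(41, ()), (41, ()), (42, ())]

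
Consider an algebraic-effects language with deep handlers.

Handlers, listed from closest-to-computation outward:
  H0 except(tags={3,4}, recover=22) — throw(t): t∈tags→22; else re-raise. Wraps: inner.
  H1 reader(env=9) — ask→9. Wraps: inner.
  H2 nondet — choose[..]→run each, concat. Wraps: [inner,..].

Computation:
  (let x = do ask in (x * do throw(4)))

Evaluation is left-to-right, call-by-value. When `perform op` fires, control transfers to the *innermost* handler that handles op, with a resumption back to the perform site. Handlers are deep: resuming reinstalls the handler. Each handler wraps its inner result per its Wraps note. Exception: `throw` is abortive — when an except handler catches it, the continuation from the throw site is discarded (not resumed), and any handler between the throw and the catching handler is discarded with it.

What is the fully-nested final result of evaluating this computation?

Step-by-step:
ask @ H1 ⇒ 9
throw(4) @ H0 caught ⇒ 22
H1 returns 22
H2 returns [22]
= [22]

Answer: [22]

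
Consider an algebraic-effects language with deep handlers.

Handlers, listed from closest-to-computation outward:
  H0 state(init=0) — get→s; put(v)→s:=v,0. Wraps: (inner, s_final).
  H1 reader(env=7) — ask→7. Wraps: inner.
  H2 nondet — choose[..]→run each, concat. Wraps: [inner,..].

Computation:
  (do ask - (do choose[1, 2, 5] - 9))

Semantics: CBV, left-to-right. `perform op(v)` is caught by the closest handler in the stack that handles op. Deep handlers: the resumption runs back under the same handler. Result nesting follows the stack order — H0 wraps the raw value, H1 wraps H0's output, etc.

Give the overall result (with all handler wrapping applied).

Step-by-step:
ask @ H1 ⇒ 7
choose[1, 2, 5] @ H2
  branch[0] choose=1:
    H0 returns (15, 0)
    H1 returns (15, 0)
    H2 returns [(15, 0)]
  branch[1] choose=2:
    H0 returns (14, 0)
    H1 returns (14, 0)
    H2 returns [(14, 0)]
  branch[2] choose=5:
    H0 returns (11, 0)
    H1 returns (11, 0)
    H2 returns [(11, 0)]
= [(15, 0), (14, 0), (11, 0)]

Answer: [(15, 0), (14, 0), (11, 0)]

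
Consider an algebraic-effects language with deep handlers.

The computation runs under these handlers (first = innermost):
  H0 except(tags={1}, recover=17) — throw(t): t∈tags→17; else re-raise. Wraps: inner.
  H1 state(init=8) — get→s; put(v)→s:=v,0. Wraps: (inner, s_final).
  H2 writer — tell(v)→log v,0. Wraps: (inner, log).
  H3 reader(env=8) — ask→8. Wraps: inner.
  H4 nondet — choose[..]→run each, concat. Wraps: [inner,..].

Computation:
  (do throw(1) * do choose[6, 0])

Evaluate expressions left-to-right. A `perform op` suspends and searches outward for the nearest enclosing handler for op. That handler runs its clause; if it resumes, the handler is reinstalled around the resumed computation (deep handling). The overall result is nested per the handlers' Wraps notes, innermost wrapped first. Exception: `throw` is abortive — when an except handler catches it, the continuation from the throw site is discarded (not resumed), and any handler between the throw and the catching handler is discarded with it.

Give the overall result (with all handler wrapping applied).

Step-by-step:
throw(1) @ H0 caught ⇒ 17
H1 returns (17, 8)
H2 returns ((17, 8), ())
H3 returns ((17, 8), ())
H4 returns [((17, 8), ())]
= [((17, 8), ())]

Answer: [((17, 8), ())]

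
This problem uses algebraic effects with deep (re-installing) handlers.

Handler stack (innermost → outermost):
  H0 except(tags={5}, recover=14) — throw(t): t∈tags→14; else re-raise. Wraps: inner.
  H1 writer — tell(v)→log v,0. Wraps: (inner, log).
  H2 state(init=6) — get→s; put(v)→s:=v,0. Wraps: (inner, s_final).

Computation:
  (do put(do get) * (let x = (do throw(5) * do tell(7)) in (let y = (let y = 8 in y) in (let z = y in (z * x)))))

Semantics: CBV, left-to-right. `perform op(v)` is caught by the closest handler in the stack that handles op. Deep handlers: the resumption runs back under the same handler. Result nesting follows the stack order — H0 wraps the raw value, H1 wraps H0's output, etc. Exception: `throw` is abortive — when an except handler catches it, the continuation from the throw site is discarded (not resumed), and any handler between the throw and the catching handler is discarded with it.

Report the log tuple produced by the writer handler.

Step-by-step:
get @ H2 ⇒ 6
put(6) @ H2 ⇒ s:=6
throw(5) @ H0 caught ⇒ 14
H1 returns (14, ())
H2 returns ((14, ()), 6)
= ((14, ()), 6)

Answer: ()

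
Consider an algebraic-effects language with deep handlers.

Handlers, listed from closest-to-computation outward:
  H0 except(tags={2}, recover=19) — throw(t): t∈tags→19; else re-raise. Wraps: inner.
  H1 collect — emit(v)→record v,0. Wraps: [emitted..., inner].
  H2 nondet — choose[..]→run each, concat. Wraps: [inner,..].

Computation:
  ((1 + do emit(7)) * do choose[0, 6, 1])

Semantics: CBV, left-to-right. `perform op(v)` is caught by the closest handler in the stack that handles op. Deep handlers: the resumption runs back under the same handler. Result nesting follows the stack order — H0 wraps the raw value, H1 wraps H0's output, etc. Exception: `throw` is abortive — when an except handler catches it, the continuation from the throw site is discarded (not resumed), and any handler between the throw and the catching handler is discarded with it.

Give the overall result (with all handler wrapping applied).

Working:
emit(7) @ H1 ⇒ out+=7
choose[0, 6, 1] @ H2
  branch[0] choose=0:
    H0 returns 0
    H1 returns [7, 0]
    H2 returns [[7, 0]]
  branch[1] choose=6:
    H0 returns 6
    H1 returns [7, 6]
    H2 returns [[7, 6]]
  branch[2] choose=1:
    H0 returns 1
    H1 returns [7, 1]
    H2 returns [[7, 1]]
= [[7, 0], [7, 6], [7, 1]]

Answer: [[7, 0], [7, 6], [7, 1]]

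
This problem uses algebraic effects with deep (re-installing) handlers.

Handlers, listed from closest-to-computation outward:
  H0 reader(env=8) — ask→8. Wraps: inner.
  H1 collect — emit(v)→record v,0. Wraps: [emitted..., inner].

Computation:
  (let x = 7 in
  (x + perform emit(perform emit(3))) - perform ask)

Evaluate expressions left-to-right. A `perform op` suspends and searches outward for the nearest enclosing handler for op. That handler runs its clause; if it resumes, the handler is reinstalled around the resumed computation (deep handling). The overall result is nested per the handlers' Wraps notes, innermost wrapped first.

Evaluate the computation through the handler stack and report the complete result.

Evaluation trace:
emit(3) @ H1 ⇒ out+=3
emit(0) @ H1 ⇒ out+=0
ask @ H0 ⇒ 8
H0 returns -1
H1 returns [3, 0, -1]
= [3, 0, -1]

Answer: [3, 0, -1]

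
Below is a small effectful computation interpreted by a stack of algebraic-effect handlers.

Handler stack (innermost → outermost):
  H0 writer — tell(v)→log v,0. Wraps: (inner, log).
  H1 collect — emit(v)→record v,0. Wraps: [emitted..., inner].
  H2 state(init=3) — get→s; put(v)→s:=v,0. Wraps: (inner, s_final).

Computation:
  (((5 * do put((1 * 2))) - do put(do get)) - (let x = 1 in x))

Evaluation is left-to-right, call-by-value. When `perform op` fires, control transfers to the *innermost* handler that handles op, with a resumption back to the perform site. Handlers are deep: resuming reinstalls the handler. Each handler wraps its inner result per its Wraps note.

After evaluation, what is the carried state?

Evaluation trace:
put(2) @ H2 ⇒ s:=2
get @ H2 ⇒ 2
put(2) @ H2 ⇒ s:=2
H0 returns (-1, ())
H1 returns [(-1, ())]
H2 returns ([(-1, ())], 2)
= ([(-1, ())], 2)

Answer: 2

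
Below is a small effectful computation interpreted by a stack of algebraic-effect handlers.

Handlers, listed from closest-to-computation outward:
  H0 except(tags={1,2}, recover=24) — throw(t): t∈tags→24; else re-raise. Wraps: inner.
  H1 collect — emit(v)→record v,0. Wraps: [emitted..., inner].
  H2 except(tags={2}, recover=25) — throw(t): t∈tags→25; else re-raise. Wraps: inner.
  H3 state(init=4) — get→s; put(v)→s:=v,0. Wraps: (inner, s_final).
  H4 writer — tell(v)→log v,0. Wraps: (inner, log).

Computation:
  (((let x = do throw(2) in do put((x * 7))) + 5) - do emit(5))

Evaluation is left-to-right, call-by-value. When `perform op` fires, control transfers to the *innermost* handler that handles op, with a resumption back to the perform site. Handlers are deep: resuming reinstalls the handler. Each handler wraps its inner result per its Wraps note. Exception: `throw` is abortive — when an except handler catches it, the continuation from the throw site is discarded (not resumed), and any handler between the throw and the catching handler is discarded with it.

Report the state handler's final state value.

Answer: 4

Working:
throw(2) @ H0 caught ⇒ 24
H1 returns [24]
H2 returns [24]
H3 returns ([24], 4)
H4 returns (([24], 4), ())
= (([24], 4), ())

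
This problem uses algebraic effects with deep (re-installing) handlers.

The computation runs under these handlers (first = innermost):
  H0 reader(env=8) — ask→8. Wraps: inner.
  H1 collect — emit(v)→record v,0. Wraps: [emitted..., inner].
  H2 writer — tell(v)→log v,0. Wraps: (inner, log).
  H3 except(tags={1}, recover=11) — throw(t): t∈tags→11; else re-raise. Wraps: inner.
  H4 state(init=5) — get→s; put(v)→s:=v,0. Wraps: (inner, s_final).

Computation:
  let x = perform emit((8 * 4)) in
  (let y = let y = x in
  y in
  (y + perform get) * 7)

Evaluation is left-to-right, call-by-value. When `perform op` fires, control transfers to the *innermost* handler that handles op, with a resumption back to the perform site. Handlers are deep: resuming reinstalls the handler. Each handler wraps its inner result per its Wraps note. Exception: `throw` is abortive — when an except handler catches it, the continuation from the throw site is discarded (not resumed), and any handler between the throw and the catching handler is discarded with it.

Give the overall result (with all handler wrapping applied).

Answer: (([32, 35], ()), 5)

Working:
emit(32) @ H1 ⇒ out+=32
get @ H4 ⇒ 5
H0 returns 35
H1 returns [32, 35]
H2 returns ([32, 35], ())
H3 returns ([32, 35], ())
H4 returns (([32, 35], ()), 5)
= (([32, 35], ()), 5)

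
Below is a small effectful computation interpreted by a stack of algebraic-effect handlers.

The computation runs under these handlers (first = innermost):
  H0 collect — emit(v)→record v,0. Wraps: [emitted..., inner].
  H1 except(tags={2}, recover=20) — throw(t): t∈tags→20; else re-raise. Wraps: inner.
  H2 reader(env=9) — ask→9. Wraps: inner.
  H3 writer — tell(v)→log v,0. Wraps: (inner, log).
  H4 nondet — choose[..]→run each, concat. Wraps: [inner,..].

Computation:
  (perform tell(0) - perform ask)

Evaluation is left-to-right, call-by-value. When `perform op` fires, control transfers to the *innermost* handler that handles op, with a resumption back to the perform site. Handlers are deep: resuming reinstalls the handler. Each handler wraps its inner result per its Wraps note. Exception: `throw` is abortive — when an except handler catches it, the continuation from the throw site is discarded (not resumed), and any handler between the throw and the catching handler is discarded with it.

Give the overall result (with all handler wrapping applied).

Answer: [([-9], (0))]

Step-by-step:
tell(0) @ H3 ⇒ log+=0
ask @ H2 ⇒ 9
H0 returns [-9]
H1 returns [-9]
H2 returns [-9]
H3 returns ([-9], (0))
H4 returns [([-9], (0))]
= [([-9], (0))]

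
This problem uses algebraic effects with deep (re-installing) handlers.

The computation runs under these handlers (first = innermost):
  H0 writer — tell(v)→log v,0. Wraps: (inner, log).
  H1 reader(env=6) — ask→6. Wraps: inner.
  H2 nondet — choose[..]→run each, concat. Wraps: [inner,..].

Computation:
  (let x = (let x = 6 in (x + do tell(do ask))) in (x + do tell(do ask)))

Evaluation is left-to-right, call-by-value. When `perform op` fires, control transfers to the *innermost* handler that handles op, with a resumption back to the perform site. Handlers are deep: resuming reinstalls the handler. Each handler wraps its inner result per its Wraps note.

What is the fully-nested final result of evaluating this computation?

Working:
ask @ H1 ⇒ 6
tell(6) @ H0 ⇒ log+=6
ask @ H1 ⇒ 6
tell(6) @ H0 ⇒ log+=6
H0 returns (6, (6, 6))
H1 returns (6, (6, 6))
H2 returns [(6, (6, 6))]
= [(6, (6, 6))]

Answer: [(6, (6, 6))]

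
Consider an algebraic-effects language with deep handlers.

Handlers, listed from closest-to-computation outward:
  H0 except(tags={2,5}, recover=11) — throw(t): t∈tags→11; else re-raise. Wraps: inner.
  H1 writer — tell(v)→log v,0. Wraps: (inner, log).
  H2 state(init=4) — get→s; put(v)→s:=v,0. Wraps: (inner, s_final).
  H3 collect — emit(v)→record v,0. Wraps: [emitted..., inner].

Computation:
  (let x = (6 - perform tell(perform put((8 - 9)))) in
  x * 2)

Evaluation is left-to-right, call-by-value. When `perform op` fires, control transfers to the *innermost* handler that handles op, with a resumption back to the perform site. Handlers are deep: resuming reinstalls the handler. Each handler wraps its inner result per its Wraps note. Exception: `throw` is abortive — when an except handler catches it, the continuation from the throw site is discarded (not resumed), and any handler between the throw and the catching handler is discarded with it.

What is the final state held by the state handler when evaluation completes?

Step-by-step:
put(-1) @ H2 ⇒ s:=-1
tell(0) @ H1 ⇒ log+=0
H0 returns 12
H1 returns (12, (0))
H2 returns ((12, (0)), -1)
H3 returns [((12, (0)), -1)]
= [((12, (0)), -1)]

Answer: -1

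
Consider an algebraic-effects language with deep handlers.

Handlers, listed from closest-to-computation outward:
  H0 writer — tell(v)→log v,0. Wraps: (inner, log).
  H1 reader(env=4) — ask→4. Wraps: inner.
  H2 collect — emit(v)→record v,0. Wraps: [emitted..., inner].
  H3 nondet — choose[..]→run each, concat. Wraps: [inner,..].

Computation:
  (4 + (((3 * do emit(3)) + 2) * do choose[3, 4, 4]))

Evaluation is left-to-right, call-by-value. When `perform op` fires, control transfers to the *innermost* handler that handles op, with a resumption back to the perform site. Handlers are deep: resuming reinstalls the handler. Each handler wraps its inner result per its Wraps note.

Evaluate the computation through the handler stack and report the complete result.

Step-by-step:
emit(3) @ H2 ⇒ out+=3
choose[3, 4, 4] @ H3
  branch[0] choose=3:
    H0 returns (10, ())
    H1 returns (10, ())
    H2 returns [3, (10, ())]
    H3 returns [[3, (10, ())]]
  branch[1] choose=4:
    H0 returns (12, ())
    H1 returns (12, ())
    H2 returns [3, (12, ())]
    H3 returns [[3, (12, ())]]
  branch[2] choose=4:
    H0 returns (12, ())
    H1 returns (12, ())
    H2 returns [3, (12, ())]
    H3 returns [[3, (12, ())]]
= [[3, (10, ())], [3, (12, ())], [3, (12, ())]]

Answer: [[3, (10, ())], [3, (12, ())], [3, (12, ())]]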